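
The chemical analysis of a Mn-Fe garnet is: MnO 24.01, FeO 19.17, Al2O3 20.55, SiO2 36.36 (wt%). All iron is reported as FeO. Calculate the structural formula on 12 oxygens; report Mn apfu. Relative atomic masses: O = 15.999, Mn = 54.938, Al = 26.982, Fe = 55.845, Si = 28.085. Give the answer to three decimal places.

24.01 wt% MnO ÷ 70.937 g/mol = 0.33847 mol, giving 0.33847 Mn and 0.33847 O.
19.17 wt% FeO ÷ 71.844 g/mol = 0.26683 mol, giving 0.26683 Fe and 0.26683 O.
20.55 wt% Al2O3 ÷ 101.961 g/mol = 0.20155 mol, giving 0.40310 Al and 0.60465 O.
36.36 wt% SiO2 ÷ 60.083 g/mol = 0.60516 mol, giving 0.60516 Si and 1.21032 O.
Oxygen sums to 2.42027; scaling by 12/2.42027 = 4.95812 puts the formula on 12 O.
Mn: 0.33847 × 4.95812 = 1.678 atoms per formula unit.

1.678 Mn apfu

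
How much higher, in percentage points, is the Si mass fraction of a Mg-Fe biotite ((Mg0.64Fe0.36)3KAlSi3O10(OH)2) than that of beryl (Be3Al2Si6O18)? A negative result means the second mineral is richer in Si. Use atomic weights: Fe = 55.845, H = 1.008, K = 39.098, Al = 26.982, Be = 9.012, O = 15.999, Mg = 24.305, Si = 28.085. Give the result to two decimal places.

Si in (Mg0.64Fe0.36)3KAlSi3O10(OH)2: molar mass 451.317 g/mol; 3×28.085 = 84.255 g → 18.67 wt%.
Si in Be3Al2Si6O18: molar mass 537.492 g/mol; 6×28.085 = 168.510 g → 31.35 wt%.
Difference = 18.67 − 31.35 = -12.68 percentage points.

-12.68 percentage points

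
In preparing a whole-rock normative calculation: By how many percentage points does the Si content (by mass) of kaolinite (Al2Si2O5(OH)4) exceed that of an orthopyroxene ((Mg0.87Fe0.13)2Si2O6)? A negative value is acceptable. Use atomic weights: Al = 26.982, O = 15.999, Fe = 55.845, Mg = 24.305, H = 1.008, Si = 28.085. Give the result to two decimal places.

M(Al2Si2O5(OH)4) = 258.157 g/mol, so wt% Si = 56.170/258.157 × 100 = 21.76%.
M((Mg0.87Fe0.13)2Si2O6) = 208.974 g/mol, so wt% Si = 56.170/208.974 × 100 = 26.88%.
21.76 − 26.88 = -5.12 pp.

-5.12 percentage points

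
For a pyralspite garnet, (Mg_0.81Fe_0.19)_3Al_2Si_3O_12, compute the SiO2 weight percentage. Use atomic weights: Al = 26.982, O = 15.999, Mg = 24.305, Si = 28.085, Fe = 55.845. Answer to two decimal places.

42.80 wt%

Molar mass of (Mg_0.81Fe_0.19)_3Al_2Si_3O_12 = 2.43·24.305 + 0.57·55.845 + 2·26.982 + 3·28.085 + 12·15.999 = 421.100 g/mol.
Each formula unit contains 3 Si, equivalent to 3/1 = 3.0000 mol SiO2.
M(SiO2) = 1×28.085 + 2×15.999 = 60.083 g/mol.
Mass of SiO2 per formula unit = 3.0000 × 60.083 = 180.249 g.
SiO2 wt% = 180.249 / 421.100 × 100 = 42.80%.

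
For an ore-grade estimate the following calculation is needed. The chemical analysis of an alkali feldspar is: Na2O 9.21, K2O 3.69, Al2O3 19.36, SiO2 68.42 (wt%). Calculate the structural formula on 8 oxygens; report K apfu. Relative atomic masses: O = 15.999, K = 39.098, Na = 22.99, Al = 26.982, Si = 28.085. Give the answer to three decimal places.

0.207 K apfu

Na2O (M=61.979): mol = 0.14860; Na = 0.29720, O = 0.14860.
K2O (M=94.195): mol = 0.03917; K = 0.07834, O = 0.03917.
Al2O3 (M=101.961): mol = 0.18988; Al = 0.37976, O = 0.56964.
SiO2 (M=60.083): mol = 1.13876; Si = 1.13876, O = 2.27752.
ΣO = 3.03493; factor = 8/ΣO = 2.63598.
K apfu = 0.07834 × 2.63598 = 0.207.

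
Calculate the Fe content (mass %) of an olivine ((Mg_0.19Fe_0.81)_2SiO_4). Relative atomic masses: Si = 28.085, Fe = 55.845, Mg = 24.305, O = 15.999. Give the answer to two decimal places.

M((Mg_0.19Fe_0.81)_2SiO_4) = 191.786 g/mol.
Fe contributes 1.62 × 55.845 = 90.469 g per mole.
90.469/191.786 = 0.4717 → 47.17%.

47.17 mass %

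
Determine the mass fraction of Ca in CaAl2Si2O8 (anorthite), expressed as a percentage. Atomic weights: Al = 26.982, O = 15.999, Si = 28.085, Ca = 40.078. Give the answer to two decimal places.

14.41 wt%

M(CaAl2Si2O8) = 278.204 g/mol.
Ca contributes 1 × 40.078 = 40.078 g per mole.
40.078/278.204 = 0.1441 → 14.41%.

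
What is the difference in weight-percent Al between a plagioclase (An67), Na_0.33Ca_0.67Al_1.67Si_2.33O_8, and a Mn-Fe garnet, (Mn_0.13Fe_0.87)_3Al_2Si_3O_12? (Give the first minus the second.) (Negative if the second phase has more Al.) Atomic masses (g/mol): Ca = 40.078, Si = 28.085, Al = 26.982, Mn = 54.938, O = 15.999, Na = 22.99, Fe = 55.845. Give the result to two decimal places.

M(Na_0.33Ca_0.67Al_1.67Si_2.33O_8) = 272.929 g/mol, so wt% Al = 45.060/272.929 × 100 = 16.51%.
M((Mn_0.13Fe_0.87)_3Al_2Si_3O_12) = 497.388 g/mol, so wt% Al = 53.964/497.388 × 100 = 10.85%.
16.51 − 10.85 = 5.66 pp.

5.66 percentage points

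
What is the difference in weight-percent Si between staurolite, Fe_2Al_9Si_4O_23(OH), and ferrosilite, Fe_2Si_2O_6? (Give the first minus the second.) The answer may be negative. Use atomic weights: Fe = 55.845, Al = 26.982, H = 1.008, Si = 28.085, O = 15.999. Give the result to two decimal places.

-8.10 percentage points

First mineral: 112.340 g Si in 851.852 g formula = 13.19 wt% Si.
Second mineral: 56.170 g Si in 263.854 g formula = 21.29 wt% Si.
13.19% − 21.29% gives a difference of -8.10 percentage points.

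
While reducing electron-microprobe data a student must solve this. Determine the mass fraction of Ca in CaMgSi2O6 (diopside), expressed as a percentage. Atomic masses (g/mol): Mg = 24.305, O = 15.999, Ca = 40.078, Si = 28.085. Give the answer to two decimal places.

18.51 wt%

Formula mass = 1*40.078 + 1*24.305 + 2*28.085 + 6*15.999 = 216.547 g/mol, of which 40.078 g is Ca.
So Ca makes up 40.078/216.547 = 0.1851 of the mass, i.e. 18.51%.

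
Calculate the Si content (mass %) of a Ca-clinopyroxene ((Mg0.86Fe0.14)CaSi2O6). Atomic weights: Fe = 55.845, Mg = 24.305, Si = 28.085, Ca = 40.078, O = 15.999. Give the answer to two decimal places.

Molar mass of (Mg0.86Fe0.14)CaSi2O6: 0.86×24.305 + 0.14×55.845 + 1×40.078 + 2×28.085 + 6×15.999 = 220.963 g/mol.
Mass of Si per formula unit: 2 × 28.085 = 56.170 g.
Weight fraction Si = 56.170 / 220.963 = 0.2542.

25.42 mass %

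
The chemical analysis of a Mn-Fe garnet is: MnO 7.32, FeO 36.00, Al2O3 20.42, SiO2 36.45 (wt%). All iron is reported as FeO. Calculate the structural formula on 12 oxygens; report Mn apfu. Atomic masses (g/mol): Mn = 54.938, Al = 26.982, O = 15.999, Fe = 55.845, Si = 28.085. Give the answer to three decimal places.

0.512 Mn apfu

MnO (M=70.937): mol = 0.10319; Mn = 0.10319, O = 0.10319.
FeO (M=71.844): mol = 0.50109; Fe = 0.50109, O = 0.50109.
Al2O3 (M=101.961): mol = 0.20027; Al = 0.40054, O = 0.60081.
SiO2 (M=60.083): mol = 0.60666; Si = 0.60666, O = 1.21332.
ΣO = 2.41841; factor = 12/ΣO = 4.96194.
Mn apfu = 0.10319 × 4.96194 = 0.512.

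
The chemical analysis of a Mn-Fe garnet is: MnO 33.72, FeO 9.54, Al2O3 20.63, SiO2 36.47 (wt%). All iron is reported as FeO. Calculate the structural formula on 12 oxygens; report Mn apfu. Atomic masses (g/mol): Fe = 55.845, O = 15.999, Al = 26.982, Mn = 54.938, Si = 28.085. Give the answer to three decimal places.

33.72 wt% MnO ÷ 70.937 g/mol = 0.47535 mol, giving 0.47535 Mn and 0.47535 O.
9.54 wt% FeO ÷ 71.844 g/mol = 0.13279 mol, giving 0.13279 Fe and 0.13279 O.
20.63 wt% Al2O3 ÷ 101.961 g/mol = 0.20233 mol, giving 0.40466 Al and 0.60699 O.
36.47 wt% SiO2 ÷ 60.083 g/mol = 0.60699 mol, giving 0.60699 Si and 1.21398 O.
Oxygen sums to 2.42911; scaling by 12/2.42911 = 4.94008 puts the formula on 12 O.
Mn: 0.47535 × 4.94008 = 2.348 atoms per formula unit.

2.348 Mn apfu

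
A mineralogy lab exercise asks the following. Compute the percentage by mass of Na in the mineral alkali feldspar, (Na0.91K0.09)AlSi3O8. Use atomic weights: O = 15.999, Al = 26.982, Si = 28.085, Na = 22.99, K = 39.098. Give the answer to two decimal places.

7.93 wt%

Formula mass = 0.91×22.99 + 0.09×39.098 + 1×26.982 + 3×28.085 + 8×15.999 = 263.669 g/mol, of which 20.921 g is Na.
So Na makes up 20.921/263.669 = 0.0793 of the mass, i.e. 7.93%.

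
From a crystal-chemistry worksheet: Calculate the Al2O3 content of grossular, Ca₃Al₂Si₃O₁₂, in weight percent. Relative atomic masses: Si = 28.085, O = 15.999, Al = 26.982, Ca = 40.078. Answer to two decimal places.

Formula mass = 450.441 g/mol.
2 Al → 1.0000 mol Al2O3 per formula unit; M(Al2O3) = 101.961, so Al2O3 mass = 101.961 g.
101.961/450.441 × 100 = 22.64 wt%.

22.64 wt%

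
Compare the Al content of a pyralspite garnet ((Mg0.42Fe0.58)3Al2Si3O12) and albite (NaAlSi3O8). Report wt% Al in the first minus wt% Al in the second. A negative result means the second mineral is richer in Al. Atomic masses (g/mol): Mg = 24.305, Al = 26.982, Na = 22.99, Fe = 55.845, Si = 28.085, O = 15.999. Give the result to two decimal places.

Al in (Mg0.42Fe0.58)3Al2Si3O12: molar mass 458.002 g/mol; 2×26.982 = 53.964 g → 11.78 wt%.
Al in NaAlSi3O8: molar mass 262.219 g/mol; 1×26.982 = 26.982 g → 10.29 wt%.
Difference = 11.78 − 10.29 = 1.49 percentage points.

1.49 percentage points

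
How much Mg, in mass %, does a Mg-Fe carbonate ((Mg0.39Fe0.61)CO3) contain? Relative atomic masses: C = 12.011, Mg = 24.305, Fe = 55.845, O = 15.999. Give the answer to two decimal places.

Molar mass of (Mg0.39Fe0.61)CO3: 0.39*24.305 + 0.61*55.845 + 1*12.011 + 3*15.999 = 103.552 g/mol.
Mass of Mg per formula unit: 0.39 × 24.305 = 9.479 g.
Weight fraction Mg = 9.479 / 103.552 = 0.0915.

9.15 mass %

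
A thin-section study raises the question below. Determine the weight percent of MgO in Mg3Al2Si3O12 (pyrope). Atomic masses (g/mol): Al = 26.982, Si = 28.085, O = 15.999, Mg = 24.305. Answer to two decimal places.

Formula mass = 403.122 g/mol.
3 Mg → 3.0000 mol MgO per formula unit; M(MgO) = 40.304, so MgO mass = 120.912 g.
120.912/403.122 × 100 = 29.99 wt%.

29.99 wt%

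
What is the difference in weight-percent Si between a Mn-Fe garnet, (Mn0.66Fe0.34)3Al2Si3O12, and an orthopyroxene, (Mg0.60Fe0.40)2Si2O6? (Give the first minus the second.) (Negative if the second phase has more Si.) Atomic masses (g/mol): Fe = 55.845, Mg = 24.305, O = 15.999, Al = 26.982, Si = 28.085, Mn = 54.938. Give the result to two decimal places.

-7.86 percentage points

M((Mn0.66Fe0.34)3Al2Si3O12) = 495.946 g/mol, so wt% Si = 84.255/495.946 × 100 = 16.99%.
M((Mg0.60Fe0.40)2Si2O6) = 226.006 g/mol, so wt% Si = 56.170/226.006 × 100 = 24.85%.
16.99 − 24.85 = -7.86 pp.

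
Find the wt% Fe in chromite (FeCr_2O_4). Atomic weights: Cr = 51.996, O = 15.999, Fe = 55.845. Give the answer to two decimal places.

24.95 weight percent

M(FeCr_2O_4) = 223.833 g/mol.
Fe contributes 1 × 55.845 = 55.845 g per mole.
55.845/223.833 = 0.2495 → 24.95%.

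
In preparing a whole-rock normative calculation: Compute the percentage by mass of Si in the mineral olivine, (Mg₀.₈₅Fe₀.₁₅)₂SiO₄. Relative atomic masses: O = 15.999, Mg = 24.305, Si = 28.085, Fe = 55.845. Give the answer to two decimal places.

18.70 mass %

M((Mg₀.₈₅Fe₀.₁₅)₂SiO₄) = 150.153 g/mol.
Si contributes 1 × 28.085 = 28.085 g per mole.
28.085/150.153 = 0.1870 → 18.70%.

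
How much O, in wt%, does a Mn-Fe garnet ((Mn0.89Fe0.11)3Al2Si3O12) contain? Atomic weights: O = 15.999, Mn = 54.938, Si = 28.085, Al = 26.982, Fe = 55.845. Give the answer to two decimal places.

M((Mn0.89Fe0.11)3Al2Si3O12) = 495.320 g/mol.
O contributes 12 × 15.999 = 191.988 g per mole.
191.988/495.320 = 0.3876 → 38.76%.

38.76 wt%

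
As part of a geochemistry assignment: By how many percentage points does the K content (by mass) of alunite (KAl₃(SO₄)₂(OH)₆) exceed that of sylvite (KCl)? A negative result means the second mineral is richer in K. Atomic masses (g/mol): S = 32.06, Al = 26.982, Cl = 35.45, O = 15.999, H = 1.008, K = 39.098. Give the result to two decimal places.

First mineral: 39.098 g K in 414.198 g formula = 9.44 wt% K.
Second mineral: 39.098 g K in 74.548 g formula = 52.45 wt% K.
9.44% − 52.45% gives a difference of -43.01 percentage points.

-43.01 percentage points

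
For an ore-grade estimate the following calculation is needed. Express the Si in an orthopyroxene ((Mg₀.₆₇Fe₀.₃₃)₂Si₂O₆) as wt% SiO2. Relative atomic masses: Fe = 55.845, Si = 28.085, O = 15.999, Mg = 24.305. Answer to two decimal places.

54.23 wt%

M((Mg₀.₆₇Fe₀.₃₃)₂Si₂O₆) = 221.590 g/mol; M(SiO2) = 60.083 g/mol.
Moles SiO2 per formula unit = 2 Si ÷ 1 = 2.0000.
SiO2 fraction = (2.0000 × 60.083) / 221.590 = 120.166/221.590 = 0.5423.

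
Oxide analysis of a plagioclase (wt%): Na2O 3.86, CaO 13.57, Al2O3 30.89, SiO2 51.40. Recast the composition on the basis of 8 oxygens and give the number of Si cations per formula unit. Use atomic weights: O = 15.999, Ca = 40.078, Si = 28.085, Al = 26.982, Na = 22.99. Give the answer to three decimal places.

3.86 wt% Na2O ÷ 61.979 g/mol = 0.06228 mol, giving 0.12456 Na and 0.06228 O.
13.57 wt% CaO ÷ 56.077 g/mol = 0.24199 mol, giving 0.24199 Ca and 0.24199 O.
30.89 wt% Al2O3 ÷ 101.961 g/mol = 0.30296 mol, giving 0.60592 Al and 0.90888 O.
51.40 wt% SiO2 ÷ 60.083 g/mol = 0.85548 mol, giving 0.85548 Si and 1.71096 O.
Oxygen sums to 2.92411; scaling by 8/2.92411 = 2.73588 puts the formula on 8 O.
Si: 0.85548 × 2.73588 = 2.340 atoms per formula unit.

2.340 Si apfu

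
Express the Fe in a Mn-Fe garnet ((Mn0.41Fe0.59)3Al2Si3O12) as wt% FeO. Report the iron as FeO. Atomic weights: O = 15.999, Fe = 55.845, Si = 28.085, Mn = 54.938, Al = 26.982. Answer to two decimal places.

Formula mass = 496.626 g/mol.
1.77 Fe → 1.7700 mol FeO per formula unit; M(FeO) = 71.844, so FeO mass = 127.164 g.
127.164/496.626 × 100 = 25.61 wt%.

25.61 wt%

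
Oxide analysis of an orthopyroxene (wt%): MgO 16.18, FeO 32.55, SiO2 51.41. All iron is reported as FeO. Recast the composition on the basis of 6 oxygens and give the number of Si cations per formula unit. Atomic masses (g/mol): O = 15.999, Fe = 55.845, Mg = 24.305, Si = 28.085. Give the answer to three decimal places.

2.001 Si apfu

MgO: 16.18/40.304 = 0.40145 mol → 0.40145 mol Mg, 0.40145 mol O.
FeO: 32.55/71.844 = 0.45306 mol → 0.45306 mol Fe, 0.45306 mol O.
SiO2: 51.41/60.083 = 0.85565 mol → 0.85565 mol Si, 1.71130 mol O.
Total oxygen = 2.56581 mol. Normalization factor = 6/2.56581 = 2.33844.
Si per 6 O = 0.85565 × 2.33844 = 2.001.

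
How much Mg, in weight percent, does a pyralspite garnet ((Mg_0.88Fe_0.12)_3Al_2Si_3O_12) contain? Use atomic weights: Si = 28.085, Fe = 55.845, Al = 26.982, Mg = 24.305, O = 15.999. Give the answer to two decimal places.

15.48 weight percent

Formula mass = 2.64*24.305 + 0.36*55.845 + 2*26.982 + 3*28.085 + 12*15.999 = 414.476 g/mol, of which 64.165 g is Mg.
So Mg makes up 64.165/414.476 = 0.1548 of the mass, i.e. 15.48%.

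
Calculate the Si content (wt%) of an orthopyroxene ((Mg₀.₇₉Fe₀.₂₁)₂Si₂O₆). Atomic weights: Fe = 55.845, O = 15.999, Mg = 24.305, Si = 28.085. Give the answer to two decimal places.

Formula mass = 1.58·24.305 + 0.42·55.845 + 2·28.085 + 6·15.999 = 214.021 g/mol, of which 56.170 g is Si.
So Si makes up 56.170/214.021 = 0.2625 of the mass, i.e. 26.25%.

26.25 wt%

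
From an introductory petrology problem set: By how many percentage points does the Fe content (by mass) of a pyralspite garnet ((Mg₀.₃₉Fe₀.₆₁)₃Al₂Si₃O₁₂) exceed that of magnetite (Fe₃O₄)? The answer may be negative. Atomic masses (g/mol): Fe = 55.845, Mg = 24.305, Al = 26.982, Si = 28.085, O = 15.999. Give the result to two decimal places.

M((Mg₀.₃₉Fe₀.₆₁)₃Al₂Si₃O₁₂) = 460.840 g/mol, so wt% Fe = 102.196/460.840 × 100 = 22.18%.
M(Fe₃O₄) = 231.531 g/mol, so wt% Fe = 167.535/231.531 × 100 = 72.36%.
22.18 − 72.36 = -50.18 pp.

-50.18 percentage points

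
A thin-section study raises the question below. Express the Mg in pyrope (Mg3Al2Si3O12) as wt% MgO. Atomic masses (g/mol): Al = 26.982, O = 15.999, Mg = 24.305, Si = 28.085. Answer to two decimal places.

M(Mg3Al2Si3O12) = 403.122 g/mol; M(MgO) = 40.304 g/mol.
Moles MgO per formula unit = 3 Mg ÷ 1 = 3.0000.
MgO fraction = (3.0000 × 40.304) / 403.122 = 120.912/403.122 = 0.2999.

29.99 wt%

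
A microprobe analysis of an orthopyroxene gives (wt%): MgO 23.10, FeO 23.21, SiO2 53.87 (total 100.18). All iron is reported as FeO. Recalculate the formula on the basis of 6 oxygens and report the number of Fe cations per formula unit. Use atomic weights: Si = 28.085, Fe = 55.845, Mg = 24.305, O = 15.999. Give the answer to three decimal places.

0.721 Fe apfu

MgO: 23.10/40.304 = 0.57314 mol → 0.57314 mol Mg, 0.57314 mol O.
FeO: 23.21/71.844 = 0.32306 mol → 0.32306 mol Fe, 0.32306 mol O.
SiO2: 53.87/60.083 = 0.89659 mol → 0.89659 mol Si, 1.79318 mol O.
Total oxygen = 2.68938 mol. Normalization factor = 6/2.68938 = 2.23100.
Fe per 6 O = 0.32306 × 2.23100 = 0.721.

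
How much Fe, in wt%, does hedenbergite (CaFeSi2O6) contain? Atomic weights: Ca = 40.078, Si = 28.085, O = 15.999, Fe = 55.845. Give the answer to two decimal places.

22.51 wt%

Molar mass of CaFeSi2O6: 1*40.078 + 1*55.845 + 2*28.085 + 6*15.999 = 248.087 g/mol.
Mass of Fe per formula unit: 1 × 55.845 = 55.845 g.
Weight fraction Fe = 55.845 / 248.087 = 0.2251.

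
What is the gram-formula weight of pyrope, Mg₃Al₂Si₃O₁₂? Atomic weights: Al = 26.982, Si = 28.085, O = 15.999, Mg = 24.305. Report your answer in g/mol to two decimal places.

The formula mass is the sum 3×24.305 + 2×26.982 + 3×28.085 + 12×15.999.

403.12 g/mol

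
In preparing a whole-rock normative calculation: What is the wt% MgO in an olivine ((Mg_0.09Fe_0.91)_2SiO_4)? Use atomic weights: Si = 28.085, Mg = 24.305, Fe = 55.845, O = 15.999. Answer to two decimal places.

3.66 wt%

Molar mass of (Mg_0.09Fe_0.91)_2SiO_4 = 0.18×24.305 + 1.82×55.845 + 1×28.085 + 4×15.999 = 198.094 g/mol.
Each formula unit contains 0.18 Mg, equivalent to 0.18/1 = 0.1800 mol MgO.
M(MgO) = 1×24.305 + 1×15.999 = 40.304 g/mol.
Mass of MgO per formula unit = 0.1800 × 40.304 = 7.255 g.
MgO wt% = 7.255 / 198.094 × 100 = 3.66%.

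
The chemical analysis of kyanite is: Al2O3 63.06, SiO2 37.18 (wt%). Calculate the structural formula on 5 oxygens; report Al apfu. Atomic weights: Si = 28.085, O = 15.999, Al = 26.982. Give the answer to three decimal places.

2.000 Al apfu

63.06 wt% Al2O3 ÷ 101.961 g/mol = 0.61847 mol, giving 1.23694 Al and 1.85541 O.
37.18 wt% SiO2 ÷ 60.083 g/mol = 0.61881 mol, giving 0.61881 Si and 1.23762 O.
Oxygen sums to 3.09303; scaling by 5/3.09303 = 1.61654 puts the formula on 5 O.
Al: 1.23694 × 1.61654 = 2.000 atoms per formula unit.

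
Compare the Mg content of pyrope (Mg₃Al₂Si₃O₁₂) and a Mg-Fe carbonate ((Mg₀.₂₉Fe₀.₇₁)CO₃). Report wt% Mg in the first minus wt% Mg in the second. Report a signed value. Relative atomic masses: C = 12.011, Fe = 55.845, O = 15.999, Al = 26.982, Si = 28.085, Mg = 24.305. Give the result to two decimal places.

11.48 percentage points

M(Mg₃Al₂Si₃O₁₂) = 403.122 g/mol, so wt% Mg = 72.915/403.122 × 100 = 18.09%.
M((Mg₀.₂₉Fe₀.₇₁)CO₃) = 106.706 g/mol, so wt% Mg = 7.048/106.706 × 100 = 6.61%.
18.09 − 6.61 = 11.48 pp.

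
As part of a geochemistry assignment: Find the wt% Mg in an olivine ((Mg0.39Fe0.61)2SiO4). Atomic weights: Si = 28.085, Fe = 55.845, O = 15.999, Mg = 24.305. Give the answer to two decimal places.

Molar mass of (Mg0.39Fe0.61)2SiO4: 0.78*24.305 + 1.22*55.845 + 1*28.085 + 4*15.999 = 179.170 g/mol.
Mass of Mg per formula unit: 0.78 × 24.305 = 18.958 g.
Weight fraction Mg = 18.958 / 179.170 = 0.1058.

10.58 wt%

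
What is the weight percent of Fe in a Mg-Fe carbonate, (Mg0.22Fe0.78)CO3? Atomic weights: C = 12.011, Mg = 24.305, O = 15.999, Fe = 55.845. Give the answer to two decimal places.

Formula mass = 0.22·24.305 + 0.78·55.845 + 1·12.011 + 3·15.999 = 108.914 g/mol, of which 43.559 g is Fe.
So Fe makes up 43.559/108.914 = 0.3999 of the mass, i.e. 39.99%.

39.99 mass %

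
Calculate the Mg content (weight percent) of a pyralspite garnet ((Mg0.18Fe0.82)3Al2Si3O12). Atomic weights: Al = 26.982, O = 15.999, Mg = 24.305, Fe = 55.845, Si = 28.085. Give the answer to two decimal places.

2.73 weight percent

Formula mass = 0.54×24.305 + 2.46×55.845 + 2×26.982 + 3×28.085 + 12×15.999 = 480.710 g/mol, of which 13.125 g is Mg.
So Mg makes up 13.125/480.710 = 0.0273 of the mass, i.e. 2.73%.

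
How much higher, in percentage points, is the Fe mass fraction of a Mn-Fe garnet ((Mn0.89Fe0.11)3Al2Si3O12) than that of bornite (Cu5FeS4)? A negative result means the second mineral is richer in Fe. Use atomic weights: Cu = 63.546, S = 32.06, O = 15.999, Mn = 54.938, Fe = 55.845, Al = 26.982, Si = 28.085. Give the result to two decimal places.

Fe in (Mn0.89Fe0.11)3Al2Si3O12: molar mass 495.320 g/mol; 0.33×55.845 = 18.429 g → 3.72 wt%.
Fe in Cu5FeS4: molar mass 501.815 g/mol; 1×55.845 = 55.845 g → 11.13 wt%.
Difference = 3.72 − 11.13 = -7.41 percentage points.

-7.41 percentage points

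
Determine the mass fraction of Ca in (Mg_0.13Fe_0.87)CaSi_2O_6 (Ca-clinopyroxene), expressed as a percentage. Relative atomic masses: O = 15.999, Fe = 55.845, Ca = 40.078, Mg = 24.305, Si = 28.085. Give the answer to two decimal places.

M((Mg_0.13Fe_0.87)CaSi_2O_6) = 243.987 g/mol.
Ca contributes 1 × 40.078 = 40.078 g per mole.
40.078/243.987 = 0.1643 → 16.43%.

16.43 mass %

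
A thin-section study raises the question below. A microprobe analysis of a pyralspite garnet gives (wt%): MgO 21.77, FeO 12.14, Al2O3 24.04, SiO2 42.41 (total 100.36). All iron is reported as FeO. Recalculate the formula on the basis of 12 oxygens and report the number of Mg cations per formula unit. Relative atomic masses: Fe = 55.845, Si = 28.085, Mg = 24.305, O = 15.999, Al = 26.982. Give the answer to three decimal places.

MgO (M=40.304): mol = 0.54014; Mg = 0.54014, O = 0.54014.
FeO (M=71.844): mol = 0.16898; Fe = 0.16898, O = 0.16898.
Al2O3 (M=101.961): mol = 0.23578; Al = 0.47156, O = 0.70734.
SiO2 (M=60.083): mol = 0.70586; Si = 0.70586, O = 1.41172.
ΣO = 2.82818; factor = 12/ΣO = 4.24301.
Mg apfu = 0.54014 × 4.24301 = 2.292.

2.292 Mg apfu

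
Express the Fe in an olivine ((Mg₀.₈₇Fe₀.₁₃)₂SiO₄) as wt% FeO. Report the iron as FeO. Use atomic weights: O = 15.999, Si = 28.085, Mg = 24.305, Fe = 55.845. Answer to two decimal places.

Formula mass = 148.891 g/mol.
0.26 Fe → 0.2600 mol FeO per formula unit; M(FeO) = 71.844, so FeO mass = 18.679 g.
18.679/148.891 × 100 = 12.55 wt%.

12.55 wt%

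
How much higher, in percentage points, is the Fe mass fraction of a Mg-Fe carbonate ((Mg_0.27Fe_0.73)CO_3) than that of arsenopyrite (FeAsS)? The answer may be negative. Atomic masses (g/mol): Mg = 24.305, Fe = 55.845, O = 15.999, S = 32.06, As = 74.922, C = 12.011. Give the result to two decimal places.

3.68 percentage points

Fe in (Mg_0.27Fe_0.73)CO_3: molar mass 107.337 g/mol; 0.73×55.845 = 40.767 g → 37.98 wt%.
Fe in FeAsS: molar mass 162.827 g/mol; 1×55.845 = 55.845 g → 34.30 wt%.
Difference = 37.98 − 34.30 = 3.68 percentage points.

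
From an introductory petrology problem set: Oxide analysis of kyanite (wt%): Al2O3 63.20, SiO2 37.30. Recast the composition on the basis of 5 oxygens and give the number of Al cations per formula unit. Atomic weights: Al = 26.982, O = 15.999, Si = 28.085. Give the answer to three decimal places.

1.999 Al apfu

63.20 wt% Al2O3 ÷ 101.961 g/mol = 0.61984 mol, giving 1.23968 Al and 1.85952 O.
37.30 wt% SiO2 ÷ 60.083 g/mol = 0.62081 mol, giving 0.62081 Si and 1.24162 O.
Oxygen sums to 3.10114; scaling by 5/3.10114 = 1.61231 puts the formula on 5 O.
Al: 1.23968 × 1.61231 = 1.999 atoms per formula unit.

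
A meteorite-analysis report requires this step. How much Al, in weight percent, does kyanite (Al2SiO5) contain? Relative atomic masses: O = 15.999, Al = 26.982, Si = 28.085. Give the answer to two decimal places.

33.30 weight percent

Molar mass of Al2SiO5: 2*26.982 + 1*28.085 + 5*15.999 = 162.044 g/mol.
Mass of Al per formula unit: 2 × 26.982 = 53.964 g.
Weight fraction Al = 53.964 / 162.044 = 0.3330.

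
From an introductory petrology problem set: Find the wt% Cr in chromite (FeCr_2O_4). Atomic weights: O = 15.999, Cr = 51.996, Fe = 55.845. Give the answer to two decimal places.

M(FeCr_2O_4) = 223.833 g/mol.
Cr contributes 2 × 51.996 = 103.992 g per mole.
103.992/223.833 = 0.4646 → 46.46%.

46.46 mass %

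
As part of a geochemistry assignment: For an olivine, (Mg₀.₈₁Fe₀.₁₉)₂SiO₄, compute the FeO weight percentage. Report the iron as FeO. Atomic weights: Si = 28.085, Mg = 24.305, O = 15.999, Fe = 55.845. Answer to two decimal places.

17.88 wt%

Molar mass of (Mg₀.₈₁Fe₀.₁₉)₂SiO₄ = 1.62×24.305 + 0.38×55.845 + 1×28.085 + 4×15.999 = 152.676 g/mol.
Each formula unit contains 0.38 Fe, equivalent to 0.38/1 = 0.3800 mol FeO.
M(FeO) = 1×55.845 + 1×15.999 = 71.844 g/mol.
Mass of FeO per formula unit = 0.3800 × 71.844 = 27.301 g.
FeO wt% = 27.301 / 152.676 × 100 = 17.88%.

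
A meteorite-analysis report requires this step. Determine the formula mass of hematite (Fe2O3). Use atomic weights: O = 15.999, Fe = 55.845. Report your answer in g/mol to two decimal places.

Fe: 2 × 55.845 = 111.6900
O: 3 × 15.999 = 47.9970
Summing the contributions gives the formula mass.

159.69 g/mol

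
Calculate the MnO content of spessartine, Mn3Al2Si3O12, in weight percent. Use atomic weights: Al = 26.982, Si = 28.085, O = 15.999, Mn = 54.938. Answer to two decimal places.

42.99 wt%

M(Mn3Al2Si3O12) = 495.021 g/mol; M(MnO) = 70.937 g/mol.
Moles MnO per formula unit = 3 Mn ÷ 1 = 3.0000.
MnO fraction = (3.0000 × 70.937) / 495.021 = 212.811/495.021 = 0.4299.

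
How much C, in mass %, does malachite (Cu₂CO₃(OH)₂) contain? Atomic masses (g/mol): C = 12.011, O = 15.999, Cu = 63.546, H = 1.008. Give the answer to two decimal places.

5.43 mass %

Molar mass of Cu₂CO₃(OH)₂: 2·63.546 + 1·12.011 + 5·15.999 + 2·1.008 = 221.114 g/mol.
Mass of C per formula unit: 1 × 12.011 = 12.011 g.
Weight fraction C = 12.011 / 221.114 = 0.0543.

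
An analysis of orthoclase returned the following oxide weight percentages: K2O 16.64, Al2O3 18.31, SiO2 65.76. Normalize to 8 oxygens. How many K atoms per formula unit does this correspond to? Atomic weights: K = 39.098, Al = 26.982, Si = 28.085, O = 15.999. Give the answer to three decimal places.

0.973 K apfu

16.64 wt% K2O ÷ 94.195 g/mol = 0.17665 mol, giving 0.35330 K and 0.17665 O.
18.31 wt% Al2O3 ÷ 101.961 g/mol = 0.17958 mol, giving 0.35916 Al and 0.53874 O.
65.76 wt% SiO2 ÷ 60.083 g/mol = 1.09449 mol, giving 1.09449 Si and 2.18898 O.
Oxygen sums to 2.90437; scaling by 8/2.90437 = 2.75447 puts the formula on 8 O.
K: 0.35330 × 2.75447 = 0.973 atoms per formula unit.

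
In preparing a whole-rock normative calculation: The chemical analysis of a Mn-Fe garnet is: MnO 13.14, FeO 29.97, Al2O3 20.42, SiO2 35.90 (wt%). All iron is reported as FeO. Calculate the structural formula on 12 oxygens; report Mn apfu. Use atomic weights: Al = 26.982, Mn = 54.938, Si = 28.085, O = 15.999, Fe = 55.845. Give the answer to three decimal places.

0.927 Mn apfu

MnO (M=70.937): mol = 0.18523; Mn = 0.18523, O = 0.18523.
FeO (M=71.844): mol = 0.41715; Fe = 0.41715, O = 0.41715.
Al2O3 (M=101.961): mol = 0.20027; Al = 0.40054, O = 0.60081.
SiO2 (M=60.083): mol = 0.59751; Si = 0.59751, O = 1.19502.
ΣO = 2.39821; factor = 12/ΣO = 5.00373.
Mn apfu = 0.18523 × 5.00373 = 0.927.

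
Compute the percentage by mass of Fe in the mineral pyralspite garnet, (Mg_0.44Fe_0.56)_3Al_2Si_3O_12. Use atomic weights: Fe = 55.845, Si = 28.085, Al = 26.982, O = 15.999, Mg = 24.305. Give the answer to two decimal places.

M((Mg_0.44Fe_0.56)_3Al_2Si_3O_12) = 456.109 g/mol.
Fe contributes 1.68 × 55.845 = 93.820 g per mole.
93.820/456.109 = 0.2057 → 20.57%.

20.57 wt%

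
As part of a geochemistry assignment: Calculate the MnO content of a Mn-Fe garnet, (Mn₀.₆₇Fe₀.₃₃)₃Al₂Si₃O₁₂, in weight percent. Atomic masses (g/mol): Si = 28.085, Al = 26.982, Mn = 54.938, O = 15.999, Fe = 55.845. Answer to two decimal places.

M((Mn₀.₆₇Fe₀.₃₃)₃Al₂Si₃O₁₂) = 495.919 g/mol; M(MnO) = 70.937 g/mol.
Moles MnO per formula unit = 2.01 Mn ÷ 1 = 2.0100.
MnO fraction = (2.0100 × 70.937) / 495.919 = 142.583/495.919 = 0.2875.

28.75 wt%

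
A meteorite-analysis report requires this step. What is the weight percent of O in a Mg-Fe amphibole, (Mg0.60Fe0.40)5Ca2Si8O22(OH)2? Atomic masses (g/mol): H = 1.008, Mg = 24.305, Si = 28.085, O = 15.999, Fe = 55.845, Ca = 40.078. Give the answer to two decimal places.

43.86 weight percent

Formula mass = 3·24.305 + 2·55.845 + 2·40.078 + 8·28.085 + 24·15.999 + 2·1.008 = 875.433 g/mol, of which 383.976 g is O.
So O makes up 383.976/875.433 = 0.4386 of the mass, i.e. 43.86%.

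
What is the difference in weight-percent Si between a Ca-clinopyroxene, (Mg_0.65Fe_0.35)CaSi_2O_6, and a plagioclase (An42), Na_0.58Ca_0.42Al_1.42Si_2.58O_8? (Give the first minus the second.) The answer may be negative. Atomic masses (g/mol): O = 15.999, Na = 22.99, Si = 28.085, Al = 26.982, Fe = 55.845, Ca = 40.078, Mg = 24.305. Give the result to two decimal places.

M((Mg_0.65Fe_0.35)CaSi_2O_6) = 227.586 g/mol, so wt% Si = 56.170/227.586 × 100 = 24.68%.
M(Na_0.58Ca_0.42Al_1.42Si_2.58O_8) = 268.933 g/mol, so wt% Si = 72.459/268.933 × 100 = 26.94%.
24.68 − 26.94 = -2.26 pp.

-2.26 percentage points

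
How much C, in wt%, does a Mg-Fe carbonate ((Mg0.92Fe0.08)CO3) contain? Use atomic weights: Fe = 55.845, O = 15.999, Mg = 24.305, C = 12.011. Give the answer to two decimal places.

Formula mass = 0.92*24.305 + 0.08*55.845 + 1*12.011 + 3*15.999 = 86.836 g/mol, of which 12.011 g is C.
So C makes up 12.011/86.836 = 0.1383 of the mass, i.e. 13.83%.

13.83 wt%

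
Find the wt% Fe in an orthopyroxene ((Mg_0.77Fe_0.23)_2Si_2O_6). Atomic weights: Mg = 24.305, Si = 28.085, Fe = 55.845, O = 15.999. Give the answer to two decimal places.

11.93 wt%

M((Mg_0.77Fe_0.23)_2Si_2O_6) = 215.282 g/mol.
Fe contributes 0.46 × 55.845 = 25.689 g per mole.
25.689/215.282 = 0.1193 → 11.93%.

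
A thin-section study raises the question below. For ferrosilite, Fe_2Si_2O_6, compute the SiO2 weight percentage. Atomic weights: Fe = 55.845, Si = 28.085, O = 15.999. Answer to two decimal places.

Formula mass = 263.854 g/mol.
2 Si → 2.0000 mol SiO2 per formula unit; M(SiO2) = 60.083, so SiO2 mass = 120.166 g.
120.166/263.854 × 100 = 45.54 wt%.

45.54 wt%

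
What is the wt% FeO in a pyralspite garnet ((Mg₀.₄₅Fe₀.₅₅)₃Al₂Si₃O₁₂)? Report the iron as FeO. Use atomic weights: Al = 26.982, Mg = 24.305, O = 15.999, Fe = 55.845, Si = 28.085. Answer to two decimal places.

Formula mass = 455.163 g/mol.
1.65 Fe → 1.6500 mol FeO per formula unit; M(FeO) = 71.844, so FeO mass = 118.543 g.
118.543/455.163 × 100 = 26.04 wt%.

26.04 wt%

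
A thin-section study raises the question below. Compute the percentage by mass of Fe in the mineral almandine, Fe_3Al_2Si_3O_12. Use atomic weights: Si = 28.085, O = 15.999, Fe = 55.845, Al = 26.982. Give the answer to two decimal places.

33.66 wt%

Formula mass = 3×55.845 + 2×26.982 + 3×28.085 + 12×15.999 = 497.742 g/mol, of which 167.535 g is Fe.
So Fe makes up 167.535/497.742 = 0.3366 of the mass, i.e. 33.66%.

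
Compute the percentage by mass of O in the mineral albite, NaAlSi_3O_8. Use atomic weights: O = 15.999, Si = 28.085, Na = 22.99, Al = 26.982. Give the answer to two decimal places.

48.81 wt%

M(NaAlSi_3O_8) = 262.219 g/mol.
O contributes 8 × 15.999 = 127.992 g per mole.
127.992/262.219 = 0.4881 → 48.81%.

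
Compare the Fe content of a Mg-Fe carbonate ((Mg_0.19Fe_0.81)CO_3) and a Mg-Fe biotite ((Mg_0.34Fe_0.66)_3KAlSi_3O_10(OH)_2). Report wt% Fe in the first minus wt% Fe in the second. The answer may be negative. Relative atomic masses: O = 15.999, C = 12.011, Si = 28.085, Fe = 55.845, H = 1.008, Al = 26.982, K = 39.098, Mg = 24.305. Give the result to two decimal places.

18.12 percentage points

First mineral: 45.234 g Fe in 109.860 g formula = 41.17 wt% Fe.
Second mineral: 110.573 g Fe in 479.703 g formula = 23.05 wt% Fe.
41.17% − 23.05% gives a difference of 18.12 percentage points.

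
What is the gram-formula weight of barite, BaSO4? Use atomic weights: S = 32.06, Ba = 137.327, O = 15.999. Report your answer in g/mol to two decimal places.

Ba: 1 × 137.327 = 137.3270
S: 1 × 32.06 = 32.0600
O: 4 × 15.999 = 63.9960
Summing the contributions gives the formula mass.

233.38 g/mol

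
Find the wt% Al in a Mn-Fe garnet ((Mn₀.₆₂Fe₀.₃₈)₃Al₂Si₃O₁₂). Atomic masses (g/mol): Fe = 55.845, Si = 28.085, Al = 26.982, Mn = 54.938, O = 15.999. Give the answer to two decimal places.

10.88 mass %

Molar mass of (Mn₀.₆₂Fe₀.₃₈)₃Al₂Si₃O₁₂: 1.86*54.938 + 1.14*55.845 + 2*26.982 + 3*28.085 + 12*15.999 = 496.055 g/mol.
Mass of Al per formula unit: 2 × 26.982 = 53.964 g.
Weight fraction Al = 53.964 / 496.055 = 0.1088.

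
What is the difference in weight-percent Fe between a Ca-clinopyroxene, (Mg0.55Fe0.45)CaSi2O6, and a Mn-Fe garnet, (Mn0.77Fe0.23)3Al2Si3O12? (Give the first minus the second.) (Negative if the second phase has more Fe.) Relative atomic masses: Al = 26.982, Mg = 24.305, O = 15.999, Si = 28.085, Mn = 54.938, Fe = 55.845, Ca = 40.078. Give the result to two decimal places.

First mineral: 25.130 g Fe in 230.740 g formula = 10.89 wt% Fe.
Second mineral: 38.533 g Fe in 495.647 g formula = 7.77 wt% Fe.
10.89% − 7.77% gives a difference of 3.12 percentage points.

3.12 percentage points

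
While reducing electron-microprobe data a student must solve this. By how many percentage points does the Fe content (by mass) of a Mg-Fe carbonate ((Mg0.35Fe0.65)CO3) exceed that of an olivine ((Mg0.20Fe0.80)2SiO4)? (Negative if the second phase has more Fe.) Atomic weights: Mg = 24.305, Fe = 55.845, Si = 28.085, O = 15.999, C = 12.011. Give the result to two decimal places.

-12.11 percentage points

Fe in (Mg0.35Fe0.65)CO3: molar mass 104.814 g/mol; 0.65×55.845 = 36.299 g → 34.63 wt%.
Fe in (Mg0.20Fe0.80)2SiO4: molar mass 191.155 g/mol; 1.60×55.845 = 89.352 g → 46.74 wt%.
Difference = 34.63 − 46.74 = -12.11 percentage points.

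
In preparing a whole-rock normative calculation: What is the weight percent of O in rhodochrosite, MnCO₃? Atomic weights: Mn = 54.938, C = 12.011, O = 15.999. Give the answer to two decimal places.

41.76 weight percent

Formula mass = 1*54.938 + 1*12.011 + 3*15.999 = 114.946 g/mol, of which 47.997 g is O.
So O makes up 47.997/114.946 = 0.4176 of the mass, i.e. 41.76%.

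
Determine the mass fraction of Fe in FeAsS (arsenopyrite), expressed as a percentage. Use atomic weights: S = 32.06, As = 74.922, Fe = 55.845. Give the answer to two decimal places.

Molar mass of FeAsS: 1·55.845 + 1·74.922 + 1·32.06 = 162.827 g/mol.
Mass of Fe per formula unit: 1 × 55.845 = 55.845 g.
Weight fraction Fe = 55.845 / 162.827 = 0.3430.

34.30 weight percent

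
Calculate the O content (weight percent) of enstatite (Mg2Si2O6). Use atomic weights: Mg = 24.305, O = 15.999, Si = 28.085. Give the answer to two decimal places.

Molar mass of Mg2Si2O6: 2·24.305 + 2·28.085 + 6·15.999 = 200.774 g/mol.
Mass of O per formula unit: 6 × 15.999 = 95.994 g.
Weight fraction O = 95.994 / 200.774 = 0.4781.

47.81 weight percent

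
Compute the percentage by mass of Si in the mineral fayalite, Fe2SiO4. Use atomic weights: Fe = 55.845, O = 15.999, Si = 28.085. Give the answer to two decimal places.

13.78 mass %

M(Fe2SiO4) = 203.771 g/mol.
Si contributes 1 × 28.085 = 28.085 g per mole.
28.085/203.771 = 0.1378 → 13.78%.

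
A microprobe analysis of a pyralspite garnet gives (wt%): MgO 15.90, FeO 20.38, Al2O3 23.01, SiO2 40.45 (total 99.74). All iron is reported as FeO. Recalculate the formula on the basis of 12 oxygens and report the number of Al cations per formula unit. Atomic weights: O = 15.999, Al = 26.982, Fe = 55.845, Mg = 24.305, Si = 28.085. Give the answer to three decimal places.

2.005 Al apfu

MgO (M=40.304): mol = 0.39450; Mg = 0.39450, O = 0.39450.
FeO (M=71.844): mol = 0.28367; Fe = 0.28367, O = 0.28367.
Al2O3 (M=101.961): mol = 0.22567; Al = 0.45134, O = 0.67701.
SiO2 (M=60.083): mol = 0.67324; Si = 0.67324, O = 1.34648.
ΣO = 2.70166; factor = 12/ΣO = 4.44171.
Al apfu = 0.45134 × 4.44171 = 2.005.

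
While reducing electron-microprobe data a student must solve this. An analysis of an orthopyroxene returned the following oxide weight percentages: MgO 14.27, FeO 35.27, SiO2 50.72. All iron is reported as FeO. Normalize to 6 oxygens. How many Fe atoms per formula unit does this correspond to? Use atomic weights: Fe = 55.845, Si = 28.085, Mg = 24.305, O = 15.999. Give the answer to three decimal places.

1.163 Fe apfu

MgO (M=40.304): mol = 0.35406; Mg = 0.35406, O = 0.35406.
FeO (M=71.844): mol = 0.49092; Fe = 0.49092, O = 0.49092.
SiO2 (M=60.083): mol = 0.84417; Si = 0.84417, O = 1.68834.
ΣO = 2.53332; factor = 6/ΣO = 2.36843.
Fe apfu = 0.49092 × 2.36843 = 1.163.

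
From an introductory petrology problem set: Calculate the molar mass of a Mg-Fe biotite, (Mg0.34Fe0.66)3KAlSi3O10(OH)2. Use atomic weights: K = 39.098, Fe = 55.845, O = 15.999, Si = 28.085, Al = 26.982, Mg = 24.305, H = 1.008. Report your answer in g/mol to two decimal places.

479.70 g/mol

The formula mass is the sum 1.02·24.305 + 1.98·55.845 + 1·39.098 + 1·26.982 + 3·28.085 + 12·15.999 + 2·1.008.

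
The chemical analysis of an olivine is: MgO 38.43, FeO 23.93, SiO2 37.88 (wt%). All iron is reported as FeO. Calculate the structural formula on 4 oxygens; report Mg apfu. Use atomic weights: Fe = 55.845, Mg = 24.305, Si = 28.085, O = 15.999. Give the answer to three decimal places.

MgO: 38.43/40.304 = 0.95350 mol → 0.95350 mol Mg, 0.95350 mol O.
FeO: 23.93/71.844 = 0.33308 mol → 0.33308 mol Fe, 0.33308 mol O.
SiO2: 37.88/60.083 = 0.63046 mol → 0.63046 mol Si, 1.26092 mol O.
Total oxygen = 2.54750 mol. Normalization factor = 4/2.54750 = 1.57017.
Mg per 4 O = 0.95350 × 1.57017 = 1.497.

1.497 Mg apfu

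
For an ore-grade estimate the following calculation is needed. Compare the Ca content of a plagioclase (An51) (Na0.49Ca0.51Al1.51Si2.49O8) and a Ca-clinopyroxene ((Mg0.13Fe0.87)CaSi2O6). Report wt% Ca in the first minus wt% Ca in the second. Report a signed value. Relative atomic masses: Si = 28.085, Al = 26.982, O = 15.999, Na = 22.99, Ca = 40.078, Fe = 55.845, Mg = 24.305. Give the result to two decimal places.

First mineral: 20.440 g Ca in 270.371 g formula = 7.56 wt% Ca.
Second mineral: 40.078 g Ca in 243.987 g formula = 16.43 wt% Ca.
7.56% − 16.43% gives a difference of -8.87 percentage points.

-8.87 percentage points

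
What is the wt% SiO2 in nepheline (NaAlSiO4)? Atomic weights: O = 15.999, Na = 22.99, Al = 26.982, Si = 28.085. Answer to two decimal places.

42.30 wt%

Formula mass = 142.053 g/mol.
1 Si → 1.0000 mol SiO2 per formula unit; M(SiO2) = 60.083, so SiO2 mass = 60.083 g.
60.083/142.053 × 100 = 42.30 wt%.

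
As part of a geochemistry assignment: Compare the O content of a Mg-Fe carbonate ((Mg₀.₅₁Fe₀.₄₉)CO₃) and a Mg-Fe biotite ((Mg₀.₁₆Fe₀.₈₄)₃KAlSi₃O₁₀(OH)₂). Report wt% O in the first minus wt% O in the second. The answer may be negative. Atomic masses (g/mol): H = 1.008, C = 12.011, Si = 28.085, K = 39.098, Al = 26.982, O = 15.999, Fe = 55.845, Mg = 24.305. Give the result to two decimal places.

9.46 percentage points

First mineral: 47.997 g O in 99.768 g formula = 48.11 wt% O.
Second mineral: 191.988 g O in 496.735 g formula = 38.65 wt% O.
48.11% − 38.65% gives a difference of 9.46 percentage points.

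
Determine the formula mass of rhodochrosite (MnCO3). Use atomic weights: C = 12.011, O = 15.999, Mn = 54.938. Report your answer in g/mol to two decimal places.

M = 1(54.938) + 1(12.011) + 3(15.999)

114.95 g/mol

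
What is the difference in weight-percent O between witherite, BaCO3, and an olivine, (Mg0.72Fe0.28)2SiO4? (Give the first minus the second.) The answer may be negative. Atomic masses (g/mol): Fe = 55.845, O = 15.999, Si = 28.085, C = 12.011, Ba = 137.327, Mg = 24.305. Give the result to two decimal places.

-16.09 percentage points

M(BaCO3) = 197.335 g/mol, so wt% O = 47.997/197.335 × 100 = 24.32%.
M((Mg0.72Fe0.28)2SiO4) = 158.353 g/mol, so wt% O = 63.996/158.353 × 100 = 40.41%.
24.32 − 40.41 = -16.09 pp.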